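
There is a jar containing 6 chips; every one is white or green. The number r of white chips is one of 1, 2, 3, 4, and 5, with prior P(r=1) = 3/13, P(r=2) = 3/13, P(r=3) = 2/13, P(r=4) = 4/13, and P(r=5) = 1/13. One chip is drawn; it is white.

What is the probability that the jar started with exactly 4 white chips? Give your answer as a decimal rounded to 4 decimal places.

0.4444

Under each hypothesis, the probability of this draw is: P(data | r = 1) = (1/6) = 1/6; P(data | r = 2) = (2/6) = 1/3; P(data | r = 3) = (3/6) = 1/2; P(data | r = 4) = (4/6) = 2/3; P(data | r = 5) = (5/6) = 5/6.
Multiplying each by its prior: 3/13 · 1/6 = 1/26, 3/13 · 1/3 = 1/13, 2/13 · 1/2 = 1/13, 4/13 · 2/3 = 8/39, 1/13 · 5/6 = 5/78; with total 6/13.
So P(r = 4 | data) = (8/39) / (6/13) = 4/9.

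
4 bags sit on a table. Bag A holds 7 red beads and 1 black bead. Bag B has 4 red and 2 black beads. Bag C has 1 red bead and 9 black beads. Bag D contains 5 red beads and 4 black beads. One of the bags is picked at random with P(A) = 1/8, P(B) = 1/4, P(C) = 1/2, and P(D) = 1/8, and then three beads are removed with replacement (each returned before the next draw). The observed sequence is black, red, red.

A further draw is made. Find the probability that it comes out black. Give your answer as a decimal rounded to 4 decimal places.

0.3611

The likelihood of the observed sequence under each hypothesis: P(data | bag A) = (1/8)(7/8)(7/8) = 0.095703; P(data | bag B) = (2/6)(4/6)(4/6) = 0.14815; P(data | bag C) = (9/10)(1/10)(1/10) = 0.009; P(data | bag D) = (4/9)(5/9)(5/9) = 0.13717.
Weighting by the prior gives 1/8 · 0.095703 = 0.011963, 1/4 · 0.14815 = 0.037037, 1/2 · 0.009 = 0.0045, 1/8 · 0.13717 = 0.017147; with total 0.070647.
The posterior is then P(bag A | data) = 0.16933, P(bag B | data) = 0.52426, P(bag C | data) = 0.063697, P(bag D | data) = 0.24271.
Averaging over the posterior, P(black next | data) = (1/8)(0.16933) + (1/3)(0.52426) + (9/10)(0.063697) + (4/9)(0.24271) = 0.36112.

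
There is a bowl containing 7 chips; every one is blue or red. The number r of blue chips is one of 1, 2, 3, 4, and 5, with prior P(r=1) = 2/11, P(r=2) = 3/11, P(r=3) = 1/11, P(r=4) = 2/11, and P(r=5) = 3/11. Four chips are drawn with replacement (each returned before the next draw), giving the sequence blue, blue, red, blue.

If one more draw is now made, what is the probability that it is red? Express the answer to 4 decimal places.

0.3905

The likelihood of the observed sequence under each hypothesis: P(data | r = 1) = (1/7)(1/7)(6/7)(1/7) = 0.002499; P(data | r = 2) = (2/7)(2/7)(5/7)(2/7) = 0.01666; P(data | r = 3) = (3/7)(3/7)(4/7)(3/7) = 0.044981; P(data | r = 4) = (4/7)(4/7)(3/7)(4/7) = 0.079967; P(data | r = 5) = (5/7)(5/7)(2/7)(5/7) = 0.10412.
Multiplying each by its prior: 2/11 · 0.002499 = 0.00045436, 3/11 · 0.01666 = 0.0045436, 1/11 · 0.044981 = 0.0040892, 2/11 · 0.079967 = 0.014539, 3/11 · 0.10412 = 0.028397; these sum to 0.052024.
The posterior is then P(r = 1 | data) = 0.0087336, P(r = 2 | data) = 0.087336, P(r = 3 | data) = 0.078603, P(r = 4 | data) = 0.27948, P(r = 5 | data) = 0.54585.
The predictive probability is P(red next | data) = (6/7)(0.0087336) + (5/7)(0.087336) + (4/7)(0.078603) + (3/7)(0.27948) + (2/7)(0.54585) = 0.39052.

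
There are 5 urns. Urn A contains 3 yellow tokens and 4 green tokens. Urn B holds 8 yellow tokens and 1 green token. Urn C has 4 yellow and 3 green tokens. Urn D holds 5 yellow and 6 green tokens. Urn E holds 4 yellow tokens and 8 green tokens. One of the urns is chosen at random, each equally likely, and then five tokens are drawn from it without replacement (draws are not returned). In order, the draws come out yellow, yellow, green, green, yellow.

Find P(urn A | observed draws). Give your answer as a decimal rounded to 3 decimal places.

0.216

For each hypothesis, P(data | H) works out to: P(data | urn A) = (3/7)(2/6)(4/5)(3/4)(1/3) = 0.028571; P(data | urn B) = (8/9)(7/8)(1/7)(0/6) = 0; P(data | urn C) = (4/7)(3/6)(3/5)(2/4)(2/3) = 0.057143; P(data | urn D) = (5/11)(4/10)(6/9)(5/8)(3/7) = 0.032468; P(data | urn E) = (4/12)(3/11)(8/10)(7/9)(2/8) = 0.014141.
The prior-weighted likelihoods are 1/5 · 0.028571 = 0.0057143, 1/5 · 0 = 0, 1/5 · 0.057143 = 0.011429, 1/5 · 0.032468 = 0.0064935, 1/5 · 0.014141 = 0.0028283; these sum to 0.026465.
So P(urn A | data) = (0.0057143) / (0.026465) = 0.21592.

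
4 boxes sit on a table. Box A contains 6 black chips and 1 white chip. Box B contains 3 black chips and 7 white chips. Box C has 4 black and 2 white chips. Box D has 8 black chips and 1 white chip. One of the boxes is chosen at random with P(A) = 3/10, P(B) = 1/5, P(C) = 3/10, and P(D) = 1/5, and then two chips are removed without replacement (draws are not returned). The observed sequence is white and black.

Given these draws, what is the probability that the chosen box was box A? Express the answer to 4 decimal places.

Under each hypothesis, the probability of the observed sequence is: P(data | box A) = (1/7)(6/6) = 0.14286; P(data | box B) = (7/10)(3/9) = 0.23333; P(data | box C) = (2/6)(4/5) = 0.26667; P(data | box D) = (1/9)(8/8) = 0.11111.
Multiplying each by its prior: 3/10 · 0.14286 = 0.042857, 1/5 · 0.23333 = 0.046667, 3/10 · 0.26667 = 0.08, 1/5 · 0.11111 = 0.022222; with total 0.19175.
Therefore the posterior P(box A | data) = (0.042857) / (0.19175) = 0.22351.

0.2235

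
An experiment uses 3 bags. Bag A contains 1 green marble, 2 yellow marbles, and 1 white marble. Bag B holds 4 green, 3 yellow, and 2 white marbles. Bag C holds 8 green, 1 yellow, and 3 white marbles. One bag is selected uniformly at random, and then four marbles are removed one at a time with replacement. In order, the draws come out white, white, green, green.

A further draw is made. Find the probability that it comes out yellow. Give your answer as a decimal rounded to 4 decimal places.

0.1815

Under each hypothesis, the probability of the observed sequence is: P(data | bag A) = (1/4)(1/4)(1/4)(1/4) = 0.0039062; P(data | bag B) = (2/9)(2/9)(4/9)(4/9) = 0.0097546; P(data | bag C) = (3/12)(3/12)(8/12)(8/12) = 0.027778.
Weighting by the prior gives 1/3 · 0.0039062 = 0.0013021, 1/3 · 0.0097546 = 0.0032515, 1/3 · 0.027778 = 0.0092593; with total 0.013813.
Normalising, the posterior is P(bag A | data) = 0.094266, P(bag B | data) = 0.2354, P(bag C | data) = 0.67034.
So P(yellow next | data) = Σ P(yellow next | H) P(H | data) = (1/2)(0.094266) + (1/3)(0.2354) + (1/12)(0.67034) = 0.18146.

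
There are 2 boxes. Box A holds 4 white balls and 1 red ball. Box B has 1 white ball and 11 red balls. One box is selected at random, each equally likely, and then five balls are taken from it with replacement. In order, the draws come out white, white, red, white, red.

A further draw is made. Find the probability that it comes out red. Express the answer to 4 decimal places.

Compute the likelihood of the observed sequence for each case: P(data | box A) = (4/5)(4/5)(1/5)(4/5)(1/5) = 0.02048; P(data | box B) = (1/12)(1/12)(11/12)(1/12)(11/12) = 0.00048627.
The prior-weighted likelihoods are 1/2 · 0.02048 = 0.01024, 1/2 · 0.00048627 = 0.00024314; these sum to 0.010483.
The posterior is then P(box A | data) = 0.97681, P(box B | data) = 0.023193.
So P(red next | data) = Σ P(red next | H) P(H | data) = (1/5)(0.97681) + (11/12)(0.023193) = 0.21662.

0.2166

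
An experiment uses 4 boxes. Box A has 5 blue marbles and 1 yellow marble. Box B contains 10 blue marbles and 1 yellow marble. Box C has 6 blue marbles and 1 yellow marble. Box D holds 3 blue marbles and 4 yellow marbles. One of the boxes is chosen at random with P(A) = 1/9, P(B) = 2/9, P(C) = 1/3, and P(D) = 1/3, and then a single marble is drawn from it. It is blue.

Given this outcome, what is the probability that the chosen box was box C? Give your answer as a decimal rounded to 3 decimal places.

0.395

The likelihood of this draw under each hypothesis: P(data | box A) = (5/6) = 0.83333; P(data | box B) = (10/11) = 0.90909; P(data | box C) = (6/7) = 0.85714; P(data | box D) = (3/7) = 0.42857.
Multiplying each by its prior: 1/9 · 0.83333 = 0.092593, 2/9 · 0.90909 = 0.20202, 1/3 · 0.85714 = 0.28571, 1/3 · 0.42857 = 0.14286; with total 0.72318.
Hence P(box C | data) = (0.28571) / (0.72318) = 0.39508.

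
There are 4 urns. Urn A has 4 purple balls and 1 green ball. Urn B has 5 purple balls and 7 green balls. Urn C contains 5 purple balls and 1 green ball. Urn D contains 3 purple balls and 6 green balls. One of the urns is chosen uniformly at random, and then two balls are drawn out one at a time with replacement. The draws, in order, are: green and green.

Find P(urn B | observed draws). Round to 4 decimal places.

0.3992

For each hypothesis, P(data | H) works out to: P(data | urn A) = (1/5)(1/5) = 0.04; P(data | urn B) = (7/12)(7/12) = 0.34028; P(data | urn C) = (1/6)(1/6) = 0.027778; P(data | urn D) = (6/9)(6/9) = 0.44444.
Multiplying each by its prior: 1/4 · 0.04 = 0.01, 1/4 · 0.34028 = 0.085069, 1/4 · 0.027778 = 0.0069444, 1/4 · 0.44444 = 0.11111; these sum to 0.21313.
So P(urn B | data) = (0.085069) / (0.21313) = 0.39915.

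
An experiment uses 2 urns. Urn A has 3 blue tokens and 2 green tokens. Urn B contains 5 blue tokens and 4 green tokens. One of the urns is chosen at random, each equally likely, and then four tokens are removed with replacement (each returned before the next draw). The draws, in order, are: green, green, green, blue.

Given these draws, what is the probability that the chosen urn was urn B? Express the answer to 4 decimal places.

Compute the likelihood of the observed sequence for each case: P(data | urn A) = (2/5)(2/5)(2/5)(3/5) = 0.0384; P(data | urn B) = (4/9)(4/9)(4/9)(5/9) = 0.048773.
The prior-weighted likelihoods are 1/2 · 0.0384 = 0.0192, 1/2 · 0.048773 = 0.024387; summing to 0.043587.
So P(urn B | data) = (0.024387) / (0.043587) = 0.5595.

0.5595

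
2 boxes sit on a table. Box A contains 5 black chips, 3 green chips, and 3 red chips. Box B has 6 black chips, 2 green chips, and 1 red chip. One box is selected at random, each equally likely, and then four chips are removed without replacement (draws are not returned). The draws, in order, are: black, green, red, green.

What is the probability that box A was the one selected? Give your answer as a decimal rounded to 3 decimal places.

0.741

Compute the likelihood of the observed sequence for each case: P(data | box A) = (5/11)(3/10)(3/9)(2/8) = 0.011364; P(data | box B) = (6/9)(2/8)(1/7)(1/6) = 0.0039683.
Weighting by the prior gives 1/2 · 0.011364 = 0.0056818, 1/2 · 0.0039683 = 0.0019841; these sum to 0.0076659.
So P(box A | data) = (0.0056818) / (0.0076659) = 0.74118.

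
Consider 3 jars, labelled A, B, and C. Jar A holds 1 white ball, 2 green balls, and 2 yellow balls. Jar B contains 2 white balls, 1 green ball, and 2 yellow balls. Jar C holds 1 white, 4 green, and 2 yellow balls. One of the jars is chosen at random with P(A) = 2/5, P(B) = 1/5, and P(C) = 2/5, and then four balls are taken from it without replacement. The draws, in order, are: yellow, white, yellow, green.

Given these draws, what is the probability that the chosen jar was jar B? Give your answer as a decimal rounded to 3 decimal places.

0.280

For each hypothesis, P(data | H) works out to: P(data | jar A) = (2/5)(1/4)(1/3)(2/2) = 1/30; P(data | jar B) = (2/5)(2/4)(1/3)(1/2) = 1/30; P(data | jar C) = (2/7)(1/6)(1/5)(4/4) = 1/105.
Multiplying each by its prior: 2/5 · 1/30 = 1/75, 1/5 · 1/30 = 1/150, 2/5 · 1/105 = 2/525; with total 1/42.
So P(jar B | data) = (1/150) / (1/42) = 7/25.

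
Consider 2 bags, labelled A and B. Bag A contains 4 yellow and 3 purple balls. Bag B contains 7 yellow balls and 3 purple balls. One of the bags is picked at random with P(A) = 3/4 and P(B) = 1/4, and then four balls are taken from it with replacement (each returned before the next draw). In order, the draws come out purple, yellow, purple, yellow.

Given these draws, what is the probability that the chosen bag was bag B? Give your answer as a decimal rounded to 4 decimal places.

0.1969

Compute the likelihood of the observed sequence for each case: P(data | bag A) = (3/7)(4/7)(3/7)(4/7) = 0.059975; P(data | bag B) = (3/10)(7/10)(3/10)(7/10) = 0.0441.
The prior-weighted likelihoods are 3/4 · 0.059975 = 0.044981, 1/4 · 0.0441 = 0.011025; summing to 0.056006.
So P(bag B | data) = (0.011025) / (0.056006) = 0.19685.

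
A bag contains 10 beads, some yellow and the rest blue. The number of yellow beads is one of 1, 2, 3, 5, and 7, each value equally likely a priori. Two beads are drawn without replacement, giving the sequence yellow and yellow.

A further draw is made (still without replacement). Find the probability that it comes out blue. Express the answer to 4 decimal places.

For each hypothesis, P(data | H) works out to: P(data | r = 1) = (1/10)(0/9) = 0; P(data | r = 2) = (2/10)(1/9) = 1/45; P(data | r = 3) = (3/10)(2/9) = 1/15; P(data | r = 5) = (5/10)(4/9) = 2/9; P(data | r = 7) = (7/10)(6/9) = 7/15.
Multiplying each by its prior: 1/5 · 0 = 0, 1/5 · 1/45 = 1/225, 1/5 · 1/15 = 1/75, 1/5 · 2/9 = 2/45, 1/5 · 7/15 = 7/75; with total 7/45.
Normalising, the posterior is P(r = 1 | data) = 0, P(r = 2 | data) = 1/35, P(r = 3 | data) = 3/35, P(r = 5 | data) = 2/7, P(r = 7 | data) = 3/5.
So P(blue next | data) = Σ P(blue next | H) P(H | data) = (1)(1/35) + (7/8)(3/35) + (5/8)(2/7) + (3/8)(3/5) = 71/140.

0.5071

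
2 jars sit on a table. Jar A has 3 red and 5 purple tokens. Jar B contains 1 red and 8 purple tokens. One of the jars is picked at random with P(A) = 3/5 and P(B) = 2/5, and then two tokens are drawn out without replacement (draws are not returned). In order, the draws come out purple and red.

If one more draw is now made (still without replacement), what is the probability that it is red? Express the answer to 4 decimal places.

For each hypothesis, P(data | H) works out to: P(data | jar A) = (5/8)(3/7) = 0.26786; P(data | jar B) = (8/9)(1/8) = 0.11111.
The prior-weighted likelihoods are 3/5 · 0.26786 = 0.16071, 2/5 · 0.11111 = 0.044444; these sum to 0.20516.
Normalising, the posterior is P(jar A | data) = 0.78337, P(jar B | data) = 0.21663.
So P(red next | data) = Σ P(red next | H) P(H | data) = (1/3)(0.78337) + (0)(0.21663) = 0.26112.

0.2611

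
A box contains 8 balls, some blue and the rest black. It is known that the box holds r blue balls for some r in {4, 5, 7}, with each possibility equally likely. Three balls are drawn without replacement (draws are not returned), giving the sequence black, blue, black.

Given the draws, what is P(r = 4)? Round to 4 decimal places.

0.6154

The likelihood of the observed sequence under each hypothesis: P(data | r = 4) = (4/8)(4/7)(3/6) = 1/7; P(data | r = 5) = (3/8)(5/7)(2/6) = 5/56; P(data | r = 7) = (1/8)(7/7)(0/6) = 0.
Multiplying each by its prior: 1/3 · 1/7 = 1/21, 1/3 · 5/56 = 5/168, 1/3 · 0 = 0; summing to 13/168.
Hence P(r = 4 | data) = (1/21) / (13/168) = 8/13.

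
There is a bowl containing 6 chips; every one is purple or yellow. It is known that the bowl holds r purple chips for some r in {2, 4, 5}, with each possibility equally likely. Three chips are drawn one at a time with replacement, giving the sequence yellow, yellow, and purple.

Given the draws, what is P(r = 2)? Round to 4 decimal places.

Under each hypothesis, the probability of the observed sequence is: P(data | r = 2) = (4/6)(4/6)(2/6) = 4/27; P(data | r = 4) = (2/6)(2/6)(4/6) = 2/27; P(data | r = 5) = (1/6)(1/6)(5/6) = 5/216.
Weighting by the prior gives 1/3 · 4/27 = 4/81, 1/3 · 2/27 = 2/81, 1/3 · 5/216 = 5/648; with total 53/648.
Hence P(r = 2 | data) = (4/81) / (53/648) = 32/53.

0.6038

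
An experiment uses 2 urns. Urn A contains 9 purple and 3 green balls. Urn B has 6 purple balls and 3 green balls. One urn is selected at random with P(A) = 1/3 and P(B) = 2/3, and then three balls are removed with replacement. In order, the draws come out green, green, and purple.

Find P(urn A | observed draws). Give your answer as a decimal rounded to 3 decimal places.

Compute the likelihood of the observed sequence for each case: P(data | urn A) = (3/12)(3/12)(9/12) = 0.046875; P(data | urn B) = (3/9)(3/9)(6/9) = 0.074074.
The prior-weighted likelihoods are 1/3 · 0.046875 = 0.015625, 2/3 · 0.074074 = 0.049383; these sum to 0.065008.
Hence P(urn A | data) = (0.015625) / (0.065008) = 0.24036.

0.240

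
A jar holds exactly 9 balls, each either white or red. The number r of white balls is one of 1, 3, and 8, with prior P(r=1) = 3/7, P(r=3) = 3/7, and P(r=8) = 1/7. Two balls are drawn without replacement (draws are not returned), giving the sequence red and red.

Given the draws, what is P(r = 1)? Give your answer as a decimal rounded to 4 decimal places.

0.6512

Under each hypothesis, the probability of the observed sequence is: P(data | r = 1) = (8/9)(7/8) = 7/9; P(data | r = 3) = (6/9)(5/8) = 5/12; P(data | r = 8) = (1/9)(0/8) = 0.
Weighting by the prior gives 3/7 · 7/9 = 1/3, 3/7 · 5/12 = 5/28, 1/7 · 0 = 0; with total 43/84.
By Bayes' rule, P(r = 1 | data) = (1/3) / (43/84) = 28/43.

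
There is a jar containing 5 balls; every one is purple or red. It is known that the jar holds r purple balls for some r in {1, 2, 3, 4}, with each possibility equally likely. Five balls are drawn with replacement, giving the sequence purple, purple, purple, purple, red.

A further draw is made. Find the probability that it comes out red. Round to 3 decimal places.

0.315

For each hypothesis, P(data | H) works out to: P(data | r = 1) = (1/5)(1/5)(1/5)(1/5)(4/5) = 0.00128; P(data | r = 2) = (2/5)(2/5)(2/5)(2/5)(3/5) = 0.01536; P(data | r = 3) = (3/5)(3/5)(3/5)(3/5)(2/5) = 0.05184; P(data | r = 4) = (4/5)(4/5)(4/5)(4/5)(1/5) = 0.08192.
Weighting by the prior gives 1/4 · 0.00128 = 0.00032, 1/4 · 0.01536 = 0.00384, 1/4 · 0.05184 = 0.01296, 1/4 · 0.08192 = 0.02048; with total 0.0376.
The posterior is then P(r = 1 | data) = 0.0085106, P(r = 2 | data) = 0.10213, P(r = 3 | data) = 0.34468, P(r = 4 | data) = 0.54468.
So P(red next | data) = Σ P(red next | H) P(H | data) = (4/5)(0.0085106) + (3/5)(0.10213) + (2/5)(0.34468) + (1/5)(0.54468) = 0.31489.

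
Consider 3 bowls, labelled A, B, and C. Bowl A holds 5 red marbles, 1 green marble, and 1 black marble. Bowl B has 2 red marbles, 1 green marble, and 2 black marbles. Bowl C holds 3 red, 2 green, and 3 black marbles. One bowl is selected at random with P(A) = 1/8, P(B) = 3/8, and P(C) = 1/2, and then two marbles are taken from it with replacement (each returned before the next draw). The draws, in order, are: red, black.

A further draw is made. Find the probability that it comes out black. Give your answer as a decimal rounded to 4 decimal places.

Under each hypothesis, the probability of the observed sequence is: P(data | bowl A) = (5/7)(1/7) = 0.10204; P(data | bowl B) = (2/5)(2/5) = 0.16; P(data | bowl C) = (3/8)(3/8) = 0.14062.
Weighting by the prior gives 1/8 · 0.10204 = 0.012755, 3/8 · 0.16 = 0.06, 1/2 · 0.14062 = 0.070312; with total 0.14307.
The posterior is then P(bowl A | data) = 0.089154, P(bowl B | data) = 0.41938, P(bowl C | data) = 0.49146.
So P(black next | data) = Σ P(black next | H) P(H | data) = (1/7)(0.089154) + (2/5)(0.41938) + (3/8)(0.49146) = 0.36479.

0.3648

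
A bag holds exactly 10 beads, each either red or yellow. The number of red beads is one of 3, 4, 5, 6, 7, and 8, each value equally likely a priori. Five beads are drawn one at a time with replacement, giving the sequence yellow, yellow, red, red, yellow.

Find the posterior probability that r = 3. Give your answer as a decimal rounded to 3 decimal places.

For each hypothesis, P(data | H) works out to: P(data | r = 3) = (7/10)(7/10)(3/10)(3/10)(7/10) = 0.03087; P(data | r = 4) = (6/10)(6/10)(4/10)(4/10)(6/10) = 0.03456; P(data | r = 5) = (5/10)(5/10)(5/10)(5/10)(5/10) = 0.03125; P(data | r = 6) = (4/10)(4/10)(6/10)(6/10)(4/10) = 0.02304; P(data | r = 7) = (3/10)(3/10)(7/10)(7/10)(3/10) = 0.01323; P(data | r = 8) = (2/10)(2/10)(8/10)(8/10)(2/10) = 0.00512.
Multiplying each by its prior: 1/6 · 0.03087 = 0.005145, 1/6 · 0.03456 = 0.00576, 1/6 · 0.03125 = 0.0052083, 1/6 · 0.02304 = 0.00384, 1/6 · 0.01323 = 0.002205, 1/6 · 0.00512 = 0.00085333; with total 0.023012.
Therefore the posterior P(r = 3 | data) = (0.005145) / (0.023012) = 0.22358.

0.224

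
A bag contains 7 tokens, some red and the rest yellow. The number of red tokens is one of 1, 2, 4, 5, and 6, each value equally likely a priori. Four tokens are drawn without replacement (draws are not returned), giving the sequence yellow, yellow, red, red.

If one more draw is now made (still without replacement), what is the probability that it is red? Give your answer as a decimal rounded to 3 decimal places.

0.579

The likelihood of the observed sequence under each hypothesis: P(data | r = 1) = (6/7)(5/6)(1/5)(0/4) = 0; P(data | r = 2) = (5/7)(4/6)(2/5)(1/4) = 1/21; P(data | r = 4) = (3/7)(2/6)(4/5)(3/4) = 3/35; P(data | r = 5) = (2/7)(1/6)(5/5)(4/4) = 1/21; P(data | r = 6) = (1/7)(0/6) = 0.
The prior-weighted likelihoods are 1/5 · 0 = 0, 1/5 · 1/21 = 1/105, 1/5 · 3/35 = 3/175, 1/5 · 1/21 = 1/105, 1/5 · 0 = 0; summing to 19/525.
The posterior is then P(r = 1 | data) = 0, P(r = 2 | data) = 5/19, P(r = 4 | data) = 9/19, P(r = 5 | data) = 5/19, P(r = 6 | data) = 0.
Averaging over the posterior, P(red next | data) = (0)(5/19) + (2/3)(9/19) + (1)(5/19) = 11/19.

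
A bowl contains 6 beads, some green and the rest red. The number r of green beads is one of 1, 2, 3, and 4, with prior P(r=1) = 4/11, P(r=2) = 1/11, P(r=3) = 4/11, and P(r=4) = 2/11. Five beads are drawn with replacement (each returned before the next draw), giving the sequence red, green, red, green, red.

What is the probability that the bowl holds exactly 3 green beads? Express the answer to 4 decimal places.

Compute the likelihood of the observed sequence for each case: P(data | r = 1) = (5/6)(1/6)(5/6)(1/6)(5/6) = 0.016075; P(data | r = 2) = (4/6)(2/6)(4/6)(2/6)(4/6) = 0.032922; P(data | r = 3) = (3/6)(3/6)(3/6)(3/6)(3/6) = 0.03125; P(data | r = 4) = (2/6)(4/6)(2/6)(4/6)(2/6) = 0.016461.
The prior-weighted likelihoods are 4/11 · 0.016075 = 0.0058455, 1/11 · 0.032922 = 0.0029929, 4/11 · 0.03125 = 0.011364, 2/11 · 0.016461 = 0.0029929; with total 0.023195.
Hence P(r = 3 | data) = (0.011364) / (0.023195) = 0.48992.

0.4899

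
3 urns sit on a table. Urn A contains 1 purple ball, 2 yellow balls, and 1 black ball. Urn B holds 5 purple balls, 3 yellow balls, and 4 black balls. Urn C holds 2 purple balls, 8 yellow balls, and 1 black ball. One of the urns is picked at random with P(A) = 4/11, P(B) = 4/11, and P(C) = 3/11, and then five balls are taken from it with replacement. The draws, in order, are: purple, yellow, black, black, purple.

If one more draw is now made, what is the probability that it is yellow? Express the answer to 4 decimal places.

0.3308

The likelihood of the observed sequence under each hypothesis: P(data | urn A) = (1/4)(2/4)(1/4)(1/4)(1/4) = 0.0019531; P(data | urn B) = (5/12)(3/12)(4/12)(4/12)(5/12) = 0.0048225; P(data | urn C) = (2/11)(8/11)(1/11)(1/11)(2/11) = 0.00019869.
The prior-weighted likelihoods are 4/11 · 0.0019531 = 0.00071023, 4/11 · 0.0048225 = 0.0017536, 3/11 · 0.00019869 = 5.4189e-05; summing to 0.0025181.
Dividing through by the total gives posterior P(urn A | data) = 0.28205, P(urn B | data) = 0.69643, P(urn C | data) = 0.02152.
The predictive probability is P(yellow next | data) = (1/2)(0.28205) + (1/4)(0.69643) + (8/11)(0.02152) = 0.33078.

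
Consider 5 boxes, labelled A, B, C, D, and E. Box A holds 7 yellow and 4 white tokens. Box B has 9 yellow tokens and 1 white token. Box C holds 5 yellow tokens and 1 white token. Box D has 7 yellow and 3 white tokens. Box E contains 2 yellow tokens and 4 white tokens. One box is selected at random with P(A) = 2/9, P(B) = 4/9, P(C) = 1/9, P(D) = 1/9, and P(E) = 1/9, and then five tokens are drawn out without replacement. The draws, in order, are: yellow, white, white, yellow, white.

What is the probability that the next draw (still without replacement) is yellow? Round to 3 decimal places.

0.347

Under each hypothesis, the probability of the observed sequence is: P(data | box A) = (7/11)(4/10)(3/9)(6/8)(2/7) = 0.018182; P(data | box B) = (9/10)(1/9)(0/8) = 0; P(data | box C) = (5/6)(1/5)(0/4) = 0; P(data | box D) = (7/10)(3/9)(2/8)(6/7)(1/6) = 0.0083333; P(data | box E) = (2/6)(4/5)(3/4)(1/3)(2/2) = 0.066667.
Multiplying each by its prior: 2/9 · 0.018182 = 0.0040404, 4/9 · 0 = 0, 1/9 · 0 = 0, 1/9 · 0.0083333 = 0.00092593, 1/9 · 0.066667 = 0.0074074; summing to 0.012374.
Dividing through by the total gives posterior P(box A | data) = 0.32653, P(box B | data) = 0, P(box C | data) = 0, P(box D | data) = 0.07483, P(box E | data) = 0.59864.
So P(yellow next | data) = Σ P(yellow next | H) P(H | data) = (5/6)(0.32653) + (1)(0.07483) + (0)(0.59864) = 0.34694.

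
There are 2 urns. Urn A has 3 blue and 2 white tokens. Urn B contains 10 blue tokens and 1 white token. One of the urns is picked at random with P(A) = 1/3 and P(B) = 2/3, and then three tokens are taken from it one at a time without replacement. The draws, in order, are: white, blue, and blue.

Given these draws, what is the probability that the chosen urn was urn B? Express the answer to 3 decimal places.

Compute the likelihood of the observed sequence for each case: P(data | urn A) = (2/5)(3/4)(2/3) = 1/5; P(data | urn B) = (1/11)(10/10)(9/9) = 1/11.
Weighting by the prior gives 1/3 · 1/5 = 1/15, 2/3 · 1/11 = 2/33; with total 7/55.
So P(urn B | data) = (2/33) / (7/55) = 10/21.

0.476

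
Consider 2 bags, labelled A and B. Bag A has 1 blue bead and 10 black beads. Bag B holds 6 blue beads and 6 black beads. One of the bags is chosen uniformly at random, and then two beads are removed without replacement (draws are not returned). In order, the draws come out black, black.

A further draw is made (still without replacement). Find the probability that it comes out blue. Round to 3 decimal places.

0.217

Compute the likelihood of the observed sequence for each case: P(data | bag A) = (10/11)(9/10) = 9/11; P(data | bag B) = (6/12)(5/11) = 5/22.
Multiplying each by its prior: 1/2 · 9/11 = 9/22, 1/2 · 5/22 = 5/44; with total 23/44.
Normalising, the posterior is P(bag A | data) = 18/23, P(bag B | data) = 5/23.
The predictive probability is P(blue next | data) = (1/9)(18/23) + (3/5)(5/23) = 5/23.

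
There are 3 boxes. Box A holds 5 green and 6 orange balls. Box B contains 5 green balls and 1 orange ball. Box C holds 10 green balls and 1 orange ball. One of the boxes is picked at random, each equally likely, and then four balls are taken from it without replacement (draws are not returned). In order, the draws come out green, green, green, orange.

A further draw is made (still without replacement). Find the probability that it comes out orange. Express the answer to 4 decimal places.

Compute the likelihood of the observed sequence for each case: P(data | box A) = (5/11)(4/10)(3/9)(6/8) = 1/22; P(data | box B) = (5/6)(4/5)(3/4)(1/3) = 1/6; P(data | box C) = (10/11)(9/10)(8/9)(1/8) = 1/11.
The prior-weighted likelihoods are 1/3 · 1/22 = 1/66, 1/3 · 1/6 = 1/18, 1/3 · 1/11 = 1/33; summing to 10/99.
Dividing through by the total gives posterior P(box A | data) = 3/20, P(box B | data) = 11/20, P(box C | data) = 3/10.
Averaging over the posterior, P(orange next | data) = (5/7)(3/20) + (0)(11/20) + (0)(3/10) = 3/28.

0.1071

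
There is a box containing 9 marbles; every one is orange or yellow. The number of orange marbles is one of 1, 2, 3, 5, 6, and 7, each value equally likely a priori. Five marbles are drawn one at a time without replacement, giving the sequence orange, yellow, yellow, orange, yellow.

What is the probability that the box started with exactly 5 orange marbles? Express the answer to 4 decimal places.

Under each hypothesis, the probability of the observed sequence is: P(data | r = 1) = (1/9)(8/8)(7/7)(0/6) = 0; P(data | r = 2) = (2/9)(7/8)(6/7)(1/6)(5/5) = 1/36; P(data | r = 3) = (3/9)(6/8)(5/7)(2/6)(4/5) = 1/21; P(data | r = 5) = (5/9)(4/8)(3/7)(4/6)(2/5) = 2/63; P(data | r = 6) = (6/9)(3/8)(2/7)(5/6)(1/5) = 1/84; P(data | r = 7) = (7/9)(2/8)(1/7)(6/6)(0/5) = 0.
Weighting by the prior gives 1/6 · 0 = 0, 1/6 · 1/36 = 1/216, 1/6 · 1/21 = 1/126, 1/6 · 2/63 = 1/189, 1/6 · 1/84 = 1/504, 1/6 · 0 = 0; with total 5/252.
Therefore the posterior P(r = 5 | data) = (1/189) / (5/252) = 4/15.

0.2667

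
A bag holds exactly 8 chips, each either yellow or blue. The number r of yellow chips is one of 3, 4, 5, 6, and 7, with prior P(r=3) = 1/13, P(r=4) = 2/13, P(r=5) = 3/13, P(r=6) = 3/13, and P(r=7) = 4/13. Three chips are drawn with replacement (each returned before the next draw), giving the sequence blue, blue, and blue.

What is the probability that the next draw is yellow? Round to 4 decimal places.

0.5055

For each hypothesis, P(data | H) works out to: P(data | r = 3) = (5/8)(5/8)(5/8) = 0.24414; P(data | r = 4) = (4/8)(4/8)(4/8) = 0.125; P(data | r = 5) = (3/8)(3/8)(3/8) = 0.052734; P(data | r = 6) = (2/8)(2/8)(2/8) = 0.015625; P(data | r = 7) = (1/8)(1/8)(1/8) = 0.0019531.
Multiplying each by its prior: 1/13 · 0.24414 = 0.01878, 2/13 · 0.125 = 0.019231, 3/13 · 0.052734 = 0.012169, 3/13 · 0.015625 = 0.0036058, 4/13 · 0.0019531 = 0.00060096; summing to 0.054387.
The posterior is then P(r = 3 | data) = 0.3453, P(r = 4 | data) = 0.35359, P(r = 5 | data) = 0.22376, P(r = 6 | data) = 0.066298, P(r = 7 | data) = 0.01105.
So P(yellow next | data) = Σ P(yellow next | H) P(H | data) = (3/8)(0.3453) + (1/2)(0.35359) + (5/8)(0.22376) + (3/4)(0.066298) + (7/8)(0.01105) = 0.50552.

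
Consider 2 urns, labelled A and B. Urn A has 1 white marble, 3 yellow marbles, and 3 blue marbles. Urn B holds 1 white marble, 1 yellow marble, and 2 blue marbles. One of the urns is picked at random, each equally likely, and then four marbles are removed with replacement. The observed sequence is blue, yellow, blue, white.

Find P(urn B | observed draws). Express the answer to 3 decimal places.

Compute the likelihood of the observed sequence for each case: P(data | urn A) = (3/7)(3/7)(3/7)(1/7) = 0.011245; P(data | urn B) = (2/4)(1/4)(2/4)(1/4) = 0.015625.
Multiplying each by its prior: 1/2 · 0.011245 = 0.0056227, 1/2 · 0.015625 = 0.0078125; summing to 0.013435.
Hence P(urn B | data) = (0.0078125) / (0.013435) = 0.5815.

0.581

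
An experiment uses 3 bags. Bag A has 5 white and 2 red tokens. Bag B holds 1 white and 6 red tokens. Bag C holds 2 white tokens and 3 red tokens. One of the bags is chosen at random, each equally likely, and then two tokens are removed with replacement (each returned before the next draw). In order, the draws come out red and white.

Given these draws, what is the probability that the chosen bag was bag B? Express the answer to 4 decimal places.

Compute the likelihood of the observed sequence for each case: P(data | bag A) = (2/7)(5/7) = 0.20408; P(data | bag B) = (6/7)(1/7) = 0.12245; P(data | bag C) = (3/5)(2/5) = 0.24.
The prior-weighted likelihoods are 1/3 · 0.20408 = 0.068027, 1/3 · 0.12245 = 0.040816, 1/3 · 0.24 = 0.08; with total 0.18884.
Therefore the posterior P(bag B | data) = (0.040816) / (0.18884) = 0.21614.

0.2161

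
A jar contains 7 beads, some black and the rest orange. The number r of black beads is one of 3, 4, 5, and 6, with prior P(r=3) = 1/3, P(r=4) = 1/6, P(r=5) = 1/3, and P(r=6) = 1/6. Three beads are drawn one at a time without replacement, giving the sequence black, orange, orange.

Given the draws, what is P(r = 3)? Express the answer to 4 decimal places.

0.6207

Under each hypothesis, the probability of the observed sequence is: P(data | r = 3) = (3/7)(4/6)(3/5) = 6/35; P(data | r = 4) = (4/7)(3/6)(2/5) = 4/35; P(data | r = 5) = (5/7)(2/6)(1/5) = 1/21; P(data | r = 6) = (6/7)(1/6)(0/5) = 0.
The prior-weighted likelihoods are 1/3 · 6/35 = 2/35, 1/6 · 4/35 = 2/105, 1/3 · 1/21 = 1/63, 1/6 · 0 = 0; summing to 29/315.
Therefore the posterior P(r = 3 | data) = (2/35) / (29/315) = 18/29.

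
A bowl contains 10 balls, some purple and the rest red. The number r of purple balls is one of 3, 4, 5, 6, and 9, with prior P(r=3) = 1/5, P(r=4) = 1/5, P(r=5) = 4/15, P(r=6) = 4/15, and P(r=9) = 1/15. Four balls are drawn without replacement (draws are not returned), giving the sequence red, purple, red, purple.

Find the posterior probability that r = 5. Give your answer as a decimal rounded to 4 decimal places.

0.3281

Compute the likelihood of the observed sequence for each case: P(data | r = 3) = (7/10)(3/9)(6/8)(2/7) = 0.05; P(data | r = 4) = (6/10)(4/9)(5/8)(3/7) = 0.071429; P(data | r = 5) = (5/10)(5/9)(4/8)(4/7) = 0.079365; P(data | r = 6) = (4/10)(6/9)(3/8)(5/7) = 0.071429; P(data | r = 9) = (1/10)(9/9)(0/8) = 0.
Weighting by the prior gives 1/5 · 0.05 = 0.01, 1/5 · 0.071429 = 0.014286, 4/15 · 0.079365 = 0.021164, 4/15 · 0.071429 = 0.019048, 1/15 · 0 = 0; these sum to 0.064497.
So P(r = 5 | data) = (0.021164) / (0.064497) = 0.32814.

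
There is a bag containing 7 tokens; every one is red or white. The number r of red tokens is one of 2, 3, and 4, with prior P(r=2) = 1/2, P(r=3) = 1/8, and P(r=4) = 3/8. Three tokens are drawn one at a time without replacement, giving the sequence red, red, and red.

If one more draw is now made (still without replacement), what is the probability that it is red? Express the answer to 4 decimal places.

For each hypothesis, P(data | H) works out to: P(data | r = 2) = (2/7)(1/6)(0/5) = 0; P(data | r = 3) = (3/7)(2/6)(1/5) = 1/35; P(data | r = 4) = (4/7)(3/6)(2/5) = 4/35.
Weighting by the prior gives 1/2 · 0 = 0, 1/8 · 1/35 = 1/280, 3/8 · 4/35 = 3/70; with total 13/280.
Dividing through by the total gives posterior P(r = 2 | data) = 0, P(r = 3 | data) = 1/13, P(r = 4 | data) = 12/13.
So P(red next | data) = Σ P(red next | H) P(H | data) = (0)(1/13) + (1/4)(12/13) = 3/13.

0.2308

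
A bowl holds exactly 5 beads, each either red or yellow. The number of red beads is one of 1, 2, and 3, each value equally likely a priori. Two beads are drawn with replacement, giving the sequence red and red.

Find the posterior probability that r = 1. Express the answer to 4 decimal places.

The likelihood of the observed sequence under each hypothesis: P(data | r = 1) = (1/5)(1/5) = 1/25; P(data | r = 2) = (2/5)(2/5) = 4/25; P(data | r = 3) = (3/5)(3/5) = 9/25.
The prior-weighted likelihoods are 1/3 · 1/25 = 1/75, 1/3 · 4/25 = 4/75, 1/3 · 9/25 = 3/25; summing to 14/75.
So P(r = 1 | data) = (1/75) / (14/75) = 1/14.

0.0714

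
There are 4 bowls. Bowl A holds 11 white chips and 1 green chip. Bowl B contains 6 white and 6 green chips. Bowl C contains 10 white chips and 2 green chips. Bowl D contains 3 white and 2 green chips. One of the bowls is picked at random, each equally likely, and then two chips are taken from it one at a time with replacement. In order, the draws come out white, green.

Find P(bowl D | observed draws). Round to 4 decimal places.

0.3403

Compute the likelihood of the observed sequence for each case: P(data | bowl A) = (11/12)(1/12) = 0.076389; P(data | bowl B) = (6/12)(6/12) = 0.25; P(data | bowl C) = (10/12)(2/12) = 0.13889; P(data | bowl D) = (3/5)(2/5) = 0.24.
The prior-weighted likelihoods are 1/4 · 0.076389 = 0.019097, 1/4 · 0.25 = 0.0625, 1/4 · 0.13889 = 0.034722, 1/4 · 0.24 = 0.06; with total 0.17632.
By Bayes' rule, P(bowl D | data) = (0.06) / (0.17632) = 0.34029.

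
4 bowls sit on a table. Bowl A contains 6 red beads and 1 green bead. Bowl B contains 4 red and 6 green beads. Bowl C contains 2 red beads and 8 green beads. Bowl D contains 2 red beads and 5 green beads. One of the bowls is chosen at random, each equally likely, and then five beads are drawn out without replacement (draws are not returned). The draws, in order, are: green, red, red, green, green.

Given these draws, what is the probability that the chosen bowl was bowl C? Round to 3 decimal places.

0.189

For each hypothesis, P(data | H) works out to: P(data | bowl A) = (1/7)(6/6)(5/5)(0/4) = 0; P(data | bowl B) = (6/10)(4/9)(3/8)(5/7)(4/6) = 0.047619; P(data | bowl C) = (8/10)(2/9)(1/8)(7/7)(6/6) = 0.022222; P(data | bowl D) = (5/7)(2/6)(1/5)(4/4)(3/3) = 0.047619.
The prior-weighted likelihoods are 1/4 · 0 = 0, 1/4 · 0.047619 = 0.011905, 1/4 · 0.022222 = 0.0055556, 1/4 · 0.047619 = 0.011905; with total 0.029365.
Hence P(bowl C | data) = (0.0055556) / (0.029365) = 0.18919.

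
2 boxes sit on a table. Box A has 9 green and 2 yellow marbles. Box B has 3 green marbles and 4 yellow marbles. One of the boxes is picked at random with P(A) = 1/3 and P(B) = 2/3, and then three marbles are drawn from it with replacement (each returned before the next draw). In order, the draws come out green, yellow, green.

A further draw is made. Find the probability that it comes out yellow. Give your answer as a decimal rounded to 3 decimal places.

For each hypothesis, P(data | H) works out to: P(data | box A) = (9/11)(2/11)(9/11) = 0.12171; P(data | box B) = (3/7)(4/7)(3/7) = 0.10496.
Weighting by the prior gives 1/3 · 0.12171 = 0.040571, 2/3 · 0.10496 = 0.069971; these sum to 0.11054.
The posterior is then P(box A | data) = 0.36702, P(box B | data) = 0.63298.
So P(yellow next | data) = Σ P(yellow next | H) P(H | data) = (2/11)(0.36702) + (4/7)(0.63298) = 0.42843.

0.428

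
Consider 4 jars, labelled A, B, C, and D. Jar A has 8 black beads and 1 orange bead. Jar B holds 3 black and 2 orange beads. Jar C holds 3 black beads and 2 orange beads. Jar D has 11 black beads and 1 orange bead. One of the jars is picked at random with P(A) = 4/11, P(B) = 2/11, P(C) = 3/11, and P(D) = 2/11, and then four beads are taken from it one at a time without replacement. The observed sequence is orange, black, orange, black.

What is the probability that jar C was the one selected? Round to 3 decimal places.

Under each hypothesis, the probability of the observed sequence is: P(data | jar A) = (1/9)(8/8)(0/7) = 0; P(data | jar B) = (2/5)(3/4)(1/3)(2/2) = 1/10; P(data | jar C) = (2/5)(3/4)(1/3)(2/2) = 1/10; P(data | jar D) = (1/12)(11/11)(0/10) = 0.
Weighting by the prior gives 4/11 · 0 = 0, 2/11 · 1/10 = 1/55, 3/11 · 1/10 = 3/110, 2/11 · 0 = 0; summing to 1/22.
Hence P(jar C | data) = (3/110) / (1/22) = 3/5.

0.600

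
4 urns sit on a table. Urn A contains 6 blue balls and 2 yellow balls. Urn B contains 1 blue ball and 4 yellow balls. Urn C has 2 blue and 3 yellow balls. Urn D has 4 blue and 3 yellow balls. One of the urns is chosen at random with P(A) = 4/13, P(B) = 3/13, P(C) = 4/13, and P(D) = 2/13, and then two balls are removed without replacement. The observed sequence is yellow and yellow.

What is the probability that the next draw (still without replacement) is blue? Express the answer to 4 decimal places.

0.5167

Under each hypothesis, the probability of the observed sequence is: P(data | urn A) = (2/8)(1/7) = 1/28; P(data | urn B) = (4/5)(3/4) = 3/5; P(data | urn C) = (3/5)(2/4) = 3/10; P(data | urn D) = (3/7)(2/6) = 1/7.
Weighting by the prior gives 4/13 · 1/28 = 1/91, 3/13 · 3/5 = 9/65, 4/13 · 3/10 = 6/65, 2/13 · 1/7 = 2/91; these sum to 24/91.
Normalising, the posterior is P(urn A | data) = 1/24, P(urn B | data) = 21/40, P(urn C | data) = 7/20, P(urn D | data) = 1/12.
Averaging over the posterior, P(blue next | data) = (1)(1/24) + (1/3)(21/40) + (2/3)(7/20) + (4/5)(1/12) = 31/60.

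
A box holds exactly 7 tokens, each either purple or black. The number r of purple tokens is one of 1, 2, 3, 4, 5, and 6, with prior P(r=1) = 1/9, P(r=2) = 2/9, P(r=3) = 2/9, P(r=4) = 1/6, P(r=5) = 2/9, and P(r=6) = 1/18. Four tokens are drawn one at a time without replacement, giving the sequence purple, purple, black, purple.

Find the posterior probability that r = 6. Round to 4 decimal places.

Under each hypothesis, the probability of the observed sequence is: P(data | r = 1) = (1/7)(0/6) = 0; P(data | r = 2) = (2/7)(1/6)(5/5)(0/4) = 0; P(data | r = 3) = (3/7)(2/6)(4/5)(1/4) = 1/35; P(data | r = 4) = (4/7)(3/6)(3/5)(2/4) = 3/35; P(data | r = 5) = (5/7)(4/6)(2/5)(3/4) = 1/7; P(data | r = 6) = (6/7)(5/6)(1/5)(4/4) = 1/7.
The prior-weighted likelihoods are 1/9 · 0 = 0, 2/9 · 0 = 0, 2/9 · 1/35 = 2/315, 1/6 · 3/35 = 1/70, 2/9 · 1/7 = 2/63, 1/18 · 1/7 = 1/126; with total 19/315.
Hence P(r = 6 | data) = (1/126) / (19/315) = 5/38.

0.1316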